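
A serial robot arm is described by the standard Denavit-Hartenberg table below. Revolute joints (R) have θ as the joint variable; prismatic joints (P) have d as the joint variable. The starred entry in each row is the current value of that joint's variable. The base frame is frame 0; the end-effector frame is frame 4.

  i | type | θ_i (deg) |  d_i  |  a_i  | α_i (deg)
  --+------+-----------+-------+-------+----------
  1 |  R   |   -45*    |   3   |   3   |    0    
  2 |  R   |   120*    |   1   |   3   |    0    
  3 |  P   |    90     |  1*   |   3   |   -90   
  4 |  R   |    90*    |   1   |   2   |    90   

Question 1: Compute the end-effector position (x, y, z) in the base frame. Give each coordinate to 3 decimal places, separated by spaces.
after link 1: o_1 = (2.1213, -2.1213, 3.0000)
after link 2: o_2 = (2.8978, 0.7765, 4.0000)
after link 3: o_3 = (0.0000, 1.5529, 5.0000)
after link 4: o_4 = (-0.2588, 0.5870, 3.0000)

-0.259 0.587 3.000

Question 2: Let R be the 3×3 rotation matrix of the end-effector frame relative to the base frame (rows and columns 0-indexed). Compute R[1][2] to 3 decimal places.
End-effector z-axis (col 2 of R) = (-0.9659,0.2588,0.0000)
R[1][2] = 0.2588

0.259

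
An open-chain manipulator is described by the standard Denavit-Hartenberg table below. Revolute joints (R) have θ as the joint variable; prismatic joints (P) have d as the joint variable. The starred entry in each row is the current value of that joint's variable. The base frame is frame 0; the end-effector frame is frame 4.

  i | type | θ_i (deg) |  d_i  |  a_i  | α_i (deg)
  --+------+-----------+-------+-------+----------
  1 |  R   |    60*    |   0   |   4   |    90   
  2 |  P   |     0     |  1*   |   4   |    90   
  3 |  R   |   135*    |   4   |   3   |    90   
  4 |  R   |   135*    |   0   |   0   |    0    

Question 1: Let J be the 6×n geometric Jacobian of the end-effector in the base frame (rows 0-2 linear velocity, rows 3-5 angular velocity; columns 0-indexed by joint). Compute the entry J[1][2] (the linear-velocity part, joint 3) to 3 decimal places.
axis z_2 = (0.0000,-0.0000,-1.0000); lever o_n−o_2 = (0.7765,-2.8978,-4.0000)
cross product → J_v[:, 2] = (-2.8978,-0.7765,-0.0000)
J_ω[:, 2] = z_2
entry J[1][2] = -0.7765

-0.776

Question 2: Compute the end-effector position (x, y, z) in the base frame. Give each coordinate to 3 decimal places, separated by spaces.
5.642 3.530 -4.000

after link 1: o_1 = (2.0000, 3.4641, 0.0000)
after link 2: o_2 = (4.8660, 6.4282, 0.0000)
after link 3: o_3 = (5.6425, 3.5304, -4.0000)
after link 4: o_4 = (5.6425, 3.5304, -4.0000)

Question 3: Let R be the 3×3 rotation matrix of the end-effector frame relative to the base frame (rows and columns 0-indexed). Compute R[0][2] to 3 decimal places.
End-effector z-axis (col 2 of R) = (0.9659,0.2588,0.0000)
R[0][2] = 0.9659

0.966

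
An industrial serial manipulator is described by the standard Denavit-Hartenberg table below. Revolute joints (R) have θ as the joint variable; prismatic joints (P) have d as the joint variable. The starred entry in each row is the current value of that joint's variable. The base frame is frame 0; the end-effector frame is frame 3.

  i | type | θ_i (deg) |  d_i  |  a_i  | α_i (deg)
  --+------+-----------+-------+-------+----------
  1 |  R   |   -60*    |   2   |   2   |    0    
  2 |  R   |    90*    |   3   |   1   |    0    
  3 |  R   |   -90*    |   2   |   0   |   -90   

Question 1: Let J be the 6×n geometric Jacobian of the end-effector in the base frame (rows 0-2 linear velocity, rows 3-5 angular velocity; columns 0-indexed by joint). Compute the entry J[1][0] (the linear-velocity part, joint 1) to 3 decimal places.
axis z_0 = ẑ; lever o_n−o_0 = (1.8660,-1.2321,7.0000)
cross product → J_v[:, 0] = (1.2321,1.8660,-0.0000)
J_ω[:, 0] = z_0
entry J[1][0] = 1.8660

1.866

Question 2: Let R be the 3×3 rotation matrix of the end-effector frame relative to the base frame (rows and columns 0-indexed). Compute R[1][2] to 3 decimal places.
0.500

End-effector z-axis (col 2 of R) = (0.8660,0.5000,0.0000)
R[1][2] = 0.5000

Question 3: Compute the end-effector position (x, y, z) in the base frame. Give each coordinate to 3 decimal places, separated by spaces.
1.866 -1.232 7.000

after link 1: o_1 = (1.0000, -1.7321, 2.0000)
after link 2: o_2 = (1.8660, -1.2321, 5.0000)
after link 3: o_3 = (1.8660, -1.2321, 7.0000)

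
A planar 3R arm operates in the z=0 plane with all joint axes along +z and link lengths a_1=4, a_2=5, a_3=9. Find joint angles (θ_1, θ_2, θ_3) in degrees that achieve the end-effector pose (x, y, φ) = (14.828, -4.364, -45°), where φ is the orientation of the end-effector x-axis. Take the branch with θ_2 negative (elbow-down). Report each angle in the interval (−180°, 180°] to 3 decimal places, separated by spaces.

30.002 -30.003 -44.998

wrist centre = target − a_3·(cos φ, sin φ) = (8.4640, 2.0000)
cos θ_2 = (75.6398−4²−5²)/(2·4·5) = 0.8660; θ_2 = -30.0035° (elbow-down)
β = atan2(2.0000,8.4640) = 13.2945°; ψ = atan2(-2.5003,8.3300) = -16.7073°
θ_1 = β − ψ = 30.0018°
θ_3 = φ − θ_1 − θ_2 = -44.9983° (wrapped to (-180°,180°])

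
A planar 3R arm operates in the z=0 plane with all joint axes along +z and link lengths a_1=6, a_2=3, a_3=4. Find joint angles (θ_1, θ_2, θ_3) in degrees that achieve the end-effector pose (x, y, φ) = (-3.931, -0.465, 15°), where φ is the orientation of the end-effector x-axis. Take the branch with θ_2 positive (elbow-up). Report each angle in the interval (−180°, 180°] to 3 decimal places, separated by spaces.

wrist centre = target − a_3·(cos φ, sin φ) = (-7.7947, -1.5003)
cos θ_2 = (63.0082−6²−3²)/(2·6·3) = 0.5002; θ_2 = 59.9849° (elbow-up)
β = atan2(-1.5003,-7.7947) = -169.1053°; ψ = atan2(2.5977,7.5007) = 19.1023°
θ_1 = β − ψ = -188.2076°
θ_3 = φ − θ_1 − θ_2 = 143.2227° (wrapped to (-180°,180°])

171.792 59.985 143.223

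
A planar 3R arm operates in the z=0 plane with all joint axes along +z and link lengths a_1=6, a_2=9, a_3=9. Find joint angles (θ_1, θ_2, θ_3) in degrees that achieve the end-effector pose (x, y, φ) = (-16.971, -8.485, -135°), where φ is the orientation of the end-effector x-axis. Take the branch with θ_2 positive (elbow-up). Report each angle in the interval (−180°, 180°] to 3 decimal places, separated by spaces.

wrist centre = target − a_3·(cos φ, sin φ) = (-10.6070, -2.1210)
cos θ_2 = (117.0081−6²−9²)/(2·6·9) = 0.0001; θ_2 = 89.9957° (elbow-up)
β = atan2(-2.1210,-10.6070) = -168.6920°; ψ = atan2(9.0000,6.0007) = 56.3070°
θ_1 = β − ψ = -224.9989°
θ_3 = φ − θ_1 − θ_2 = 0.0032° (wrapped to (-180°,180°])

135.001 89.996 0.003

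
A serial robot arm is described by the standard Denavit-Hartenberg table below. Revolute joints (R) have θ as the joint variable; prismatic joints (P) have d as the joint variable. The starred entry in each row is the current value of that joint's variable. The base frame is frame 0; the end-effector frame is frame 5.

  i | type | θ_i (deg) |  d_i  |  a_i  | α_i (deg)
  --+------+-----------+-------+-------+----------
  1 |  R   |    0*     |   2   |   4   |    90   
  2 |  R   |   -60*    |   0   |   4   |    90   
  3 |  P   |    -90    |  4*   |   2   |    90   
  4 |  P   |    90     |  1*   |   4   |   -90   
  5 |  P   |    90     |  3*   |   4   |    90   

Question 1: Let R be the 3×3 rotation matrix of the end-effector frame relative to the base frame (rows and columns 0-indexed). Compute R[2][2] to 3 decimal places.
-0.500

End-effector z-axis (col 2 of R) = (-0.8660,-0.0000,-0.5000)
R[2][2] = -0.5000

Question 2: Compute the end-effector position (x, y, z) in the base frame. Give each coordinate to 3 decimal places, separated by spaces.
0.572 -1.000 -8.062

after link 1: o_1 = (4.0000, 0.0000, 2.0000)
after link 2: o_2 = (6.0000, -0.0000, -1.4641)
after link 3: o_3 = (2.5359, 2.0000, -3.4641)
after link 4: o_4 = (-1.4282, 2.0000, -4.5981)
after link 5: o_5 = (0.5718, -1.0000, -8.0622)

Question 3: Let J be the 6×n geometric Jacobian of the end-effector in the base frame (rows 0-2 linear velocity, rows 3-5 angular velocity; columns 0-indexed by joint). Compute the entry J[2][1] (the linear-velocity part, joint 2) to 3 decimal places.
-3.428

axis z_1 = (0.0000,-1.0000,0.0000); lever o_n−o_1 = (-3.4282,-1.0000,-10.0622)
cross product → J_v[:, 1] = (10.0622,-0.0000,-3.4282)
J_ω[:, 1] = z_1
entry J[2][1] = -3.4282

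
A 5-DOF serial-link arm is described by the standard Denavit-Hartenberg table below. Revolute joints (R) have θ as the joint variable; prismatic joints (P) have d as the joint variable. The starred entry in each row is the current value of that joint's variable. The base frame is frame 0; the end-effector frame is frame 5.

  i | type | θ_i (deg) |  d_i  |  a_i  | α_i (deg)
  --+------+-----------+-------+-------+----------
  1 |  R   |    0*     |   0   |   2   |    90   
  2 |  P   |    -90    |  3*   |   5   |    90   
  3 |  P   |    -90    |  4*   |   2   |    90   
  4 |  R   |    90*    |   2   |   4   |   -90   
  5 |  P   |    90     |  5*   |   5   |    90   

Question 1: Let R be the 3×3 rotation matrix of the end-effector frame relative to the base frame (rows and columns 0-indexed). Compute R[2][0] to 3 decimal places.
-1.000

End-effector x-axis (col 0 of R) = (0.0000,-0.0000,-1.0000)
R[2][0] = -1.0000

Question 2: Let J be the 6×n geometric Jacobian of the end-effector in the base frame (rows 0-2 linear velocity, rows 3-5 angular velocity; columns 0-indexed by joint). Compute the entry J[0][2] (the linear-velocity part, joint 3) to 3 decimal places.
prismatic axis z_2 = (-1.0000,-0.0000,-0.0000)
J_v[:, 2] = z_2; J_ω[:, 2] = (0,0,0)
entry J[0][2] = -1.0000

-1.000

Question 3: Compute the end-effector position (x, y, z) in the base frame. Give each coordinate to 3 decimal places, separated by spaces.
after link 1: o_1 = (2.0000, 0.0000, 0.0000)
after link 2: o_2 = (2.0000, -3.0000, -5.0000)
after link 3: o_3 = (-2.0000, -1.0000, -5.0000)
after link 4: o_4 = (-6.0000, -1.0000, -3.0000)
after link 5: o_5 = (-6.0000, -6.0000, -8.0000)

-6.000 -6.000 -8.000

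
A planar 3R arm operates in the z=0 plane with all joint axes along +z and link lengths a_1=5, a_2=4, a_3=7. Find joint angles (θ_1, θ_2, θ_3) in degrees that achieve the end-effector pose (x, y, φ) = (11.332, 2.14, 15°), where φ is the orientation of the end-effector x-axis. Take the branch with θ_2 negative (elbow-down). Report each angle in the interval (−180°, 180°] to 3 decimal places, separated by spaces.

wrist centre = target − a_3·(cos φ, sin φ) = (4.5705, 0.3283)
cos θ_2 = (20.9974−5²−4²)/(2·5·4) = -0.5001; θ_2 = -120.0043° (elbow-down)
β = atan2(0.3283,4.5705) = 4.1081°; ψ = atan2(-3.4640,2.9997) = -49.1078°
θ_1 = β − ψ = 53.2159°
θ_3 = φ − θ_1 − θ_2 = 81.7884° (wrapped to (-180°,180°])

53.216 -120.004 81.788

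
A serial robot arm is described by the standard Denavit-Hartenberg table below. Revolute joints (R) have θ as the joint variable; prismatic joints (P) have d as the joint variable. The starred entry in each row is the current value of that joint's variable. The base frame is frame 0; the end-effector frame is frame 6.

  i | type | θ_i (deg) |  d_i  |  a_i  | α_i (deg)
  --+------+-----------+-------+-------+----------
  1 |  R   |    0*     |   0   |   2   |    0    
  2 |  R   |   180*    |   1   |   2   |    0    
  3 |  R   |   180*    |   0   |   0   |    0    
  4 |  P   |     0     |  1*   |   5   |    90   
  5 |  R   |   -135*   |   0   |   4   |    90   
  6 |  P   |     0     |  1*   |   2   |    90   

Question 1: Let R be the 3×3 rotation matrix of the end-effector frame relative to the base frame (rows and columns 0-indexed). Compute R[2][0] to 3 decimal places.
End-effector x-axis (col 0 of R) = (-0.7071,0.0000,-0.7071)
R[2][0] = -0.7071

-0.707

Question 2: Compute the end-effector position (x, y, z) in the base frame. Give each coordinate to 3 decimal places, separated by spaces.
after link 1: o_1 = (2.0000, 0.0000, 0.0000)
after link 2: o_2 = (0.0000, 0.0000, 1.0000)
after link 3: o_3 = (0.0000, 0.0000, 1.0000)
after link 4: o_4 = (5.0000, -0.0000, 2.0000)
after link 5: o_5 = (2.1716, -0.0000, -0.8284)
after link 6: o_6 = (0.0503, -0.0000, -1.5355)

0.050 -0.000 -1.536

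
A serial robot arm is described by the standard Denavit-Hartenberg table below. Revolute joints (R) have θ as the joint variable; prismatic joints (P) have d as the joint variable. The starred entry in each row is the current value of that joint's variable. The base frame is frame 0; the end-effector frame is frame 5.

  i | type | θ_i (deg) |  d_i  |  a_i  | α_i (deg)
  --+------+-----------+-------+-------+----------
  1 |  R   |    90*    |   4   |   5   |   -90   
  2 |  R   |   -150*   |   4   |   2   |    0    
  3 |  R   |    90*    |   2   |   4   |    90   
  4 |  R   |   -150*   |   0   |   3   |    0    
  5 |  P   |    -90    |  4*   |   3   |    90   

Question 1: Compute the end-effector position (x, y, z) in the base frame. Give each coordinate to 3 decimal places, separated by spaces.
-7.098 -0.245 6.915

after link 1: o_1 = (0.0000, 5.0000, 4.0000)
after link 2: o_2 = (-4.0000, 3.2679, 5.0000)
after link 3: o_3 = (-6.0000, 5.2679, 8.4641)
after link 4: o_4 = (-4.5000, 3.9689, 6.2141)
after link 5: o_5 = (-7.0981, -0.2452, 6.9151)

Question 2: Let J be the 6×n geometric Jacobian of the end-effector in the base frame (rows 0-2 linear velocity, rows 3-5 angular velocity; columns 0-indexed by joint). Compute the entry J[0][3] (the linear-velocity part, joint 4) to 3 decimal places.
4.098

axis z_3 = (-0.0000,-0.8660,0.5000); lever o_n−o_3 = (-1.0981,-5.5131,-1.5490)
cross product → J_v[:, 3] = (4.0981,-0.5490,-0.9510)
J_ω[:, 3] = z_3
entry J[0][3] = 4.0981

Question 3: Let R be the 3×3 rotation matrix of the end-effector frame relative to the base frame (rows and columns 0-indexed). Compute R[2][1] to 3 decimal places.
0.500

End-effector y-axis (col 1 of R) = (-0.0000,-0.8660,0.5000)
R[2][1] = 0.5000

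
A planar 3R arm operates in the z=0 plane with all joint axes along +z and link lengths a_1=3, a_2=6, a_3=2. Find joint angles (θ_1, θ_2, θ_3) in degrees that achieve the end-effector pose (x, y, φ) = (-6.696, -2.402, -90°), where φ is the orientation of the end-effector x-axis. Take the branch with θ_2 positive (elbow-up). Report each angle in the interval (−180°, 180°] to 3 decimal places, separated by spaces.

119.998 90.003 59.999

wrist centre = target − a_3·(cos φ, sin φ) = (-6.6960, -0.4020)
cos θ_2 = (44.9980−3²−6²)/(2·3·6) = -0.0001; θ_2 = 90.0032° (elbow-up)
β = atan2(-0.4020,-6.6960) = -176.5643°; ψ = atan2(6.0000,2.9997) = 63.4375°
θ_1 = β − ψ = -240.0018°
θ_3 = φ − θ_1 − θ_2 = 59.9986° (wrapped to (-180°,180°])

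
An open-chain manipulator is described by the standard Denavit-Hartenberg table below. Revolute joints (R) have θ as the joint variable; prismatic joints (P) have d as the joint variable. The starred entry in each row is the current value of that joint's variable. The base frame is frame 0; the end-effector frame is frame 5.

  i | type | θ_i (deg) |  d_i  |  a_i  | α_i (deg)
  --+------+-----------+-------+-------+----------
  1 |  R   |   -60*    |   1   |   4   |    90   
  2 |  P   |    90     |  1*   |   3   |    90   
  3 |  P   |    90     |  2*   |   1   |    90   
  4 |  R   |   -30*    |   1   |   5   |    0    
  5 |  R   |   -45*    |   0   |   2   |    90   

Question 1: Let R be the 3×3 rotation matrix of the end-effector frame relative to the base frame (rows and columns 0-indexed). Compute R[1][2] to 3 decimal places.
End-effector z-axis (col 2 of R) = (0.7071,0.7071,-0.0000)
R[1][2] = 0.7071

0.707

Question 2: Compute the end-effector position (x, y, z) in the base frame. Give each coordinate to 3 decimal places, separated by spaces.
after link 1: o_1 = (2.0000, -3.4641, 1.0000)
after link 2: o_2 = (1.1340, -3.9641, 4.0000)
after link 3: o_3 = (1.2679, -6.1962, 4.0000)
after link 4: o_4 = (-3.7321, -6.1962, 5.0000)
after link 5: o_5 = (-5.1463, -4.7819, 5.0000)

-5.146 -4.782 5.000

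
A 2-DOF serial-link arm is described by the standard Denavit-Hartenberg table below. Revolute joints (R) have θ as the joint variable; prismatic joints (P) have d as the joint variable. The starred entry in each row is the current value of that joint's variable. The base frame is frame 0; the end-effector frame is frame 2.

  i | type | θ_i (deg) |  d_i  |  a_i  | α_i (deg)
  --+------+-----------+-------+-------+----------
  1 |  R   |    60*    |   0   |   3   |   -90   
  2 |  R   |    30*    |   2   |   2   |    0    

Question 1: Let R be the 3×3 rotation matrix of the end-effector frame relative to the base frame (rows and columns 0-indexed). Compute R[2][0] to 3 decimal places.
-0.500

End-effector x-axis (col 0 of R) = (0.4330,0.7500,-0.5000)
R[2][0] = -0.5000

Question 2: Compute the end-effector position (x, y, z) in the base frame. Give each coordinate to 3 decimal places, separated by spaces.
after link 1: o_1 = (1.5000, 2.5981, 0.0000)
after link 2: o_2 = (0.6340, 5.0981, -1.0000)

0.634 5.098 -1.000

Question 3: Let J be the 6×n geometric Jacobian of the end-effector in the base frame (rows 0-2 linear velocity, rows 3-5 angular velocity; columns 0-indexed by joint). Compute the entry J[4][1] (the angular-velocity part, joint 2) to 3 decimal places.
0.500

axis z_1 = (-0.8660,0.5000,0.0000); lever o_n−o_1 = (-0.8660,2.5000,-1.0000)
cross product → J_v[:, 1] = (-0.5000,-0.8660,-1.7321)
J_ω[:, 1] = z_1
entry J[4][1] = 0.5000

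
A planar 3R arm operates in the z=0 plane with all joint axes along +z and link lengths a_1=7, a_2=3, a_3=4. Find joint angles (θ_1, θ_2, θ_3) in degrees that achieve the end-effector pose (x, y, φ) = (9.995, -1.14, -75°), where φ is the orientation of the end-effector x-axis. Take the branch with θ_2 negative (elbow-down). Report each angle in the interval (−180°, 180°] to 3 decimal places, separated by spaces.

30.003 -45.006 -59.997

wrist centre = target − a_3·(cos φ, sin φ) = (8.9597, 2.7237)
cos θ_2 = (87.6952−7²−3²)/(2·7·3) = 0.7070; θ_2 = -45.0063° (elbow-down)
β = atan2(2.7237,8.9597) = 16.9090°; ψ = atan2(-2.1216,9.1211) = -13.0941°
θ_1 = β − ψ = 30.0031°
θ_3 = φ − θ_1 − θ_2 = -59.9968° (wrapped to (-180°,180°])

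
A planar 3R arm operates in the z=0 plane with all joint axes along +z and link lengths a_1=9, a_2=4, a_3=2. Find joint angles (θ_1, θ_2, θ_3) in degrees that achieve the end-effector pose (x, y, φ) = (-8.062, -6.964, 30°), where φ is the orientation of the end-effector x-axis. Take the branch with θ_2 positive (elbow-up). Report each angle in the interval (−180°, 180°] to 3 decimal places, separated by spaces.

wrist centre = target − a_3·(cos φ, sin φ) = (-9.7941, -7.9640)
cos θ_2 = (159.3487−9²−4²)/(2·9·4) = 0.8660; θ_2 = 30.0081° (elbow-up)
β = atan2(-7.9640,-9.7941) = -140.8838°; ψ = atan2(2.0005,12.4638) = 9.1184°
θ_1 = β − ψ = -150.0023°
θ_3 = φ − θ_1 − θ_2 = 149.9941° (wrapped to (-180°,180°])

-150.002 30.008 149.994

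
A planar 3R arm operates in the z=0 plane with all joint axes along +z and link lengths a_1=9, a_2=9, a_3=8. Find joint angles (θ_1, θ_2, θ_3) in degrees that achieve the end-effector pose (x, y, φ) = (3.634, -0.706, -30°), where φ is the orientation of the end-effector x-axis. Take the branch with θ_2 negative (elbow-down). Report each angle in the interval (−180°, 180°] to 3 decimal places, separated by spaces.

wrist centre = target − a_3·(cos φ, sin φ) = (-3.2942, 3.2940)
cos θ_2 = (21.7022−9²−9²)/(2·9·9) = -0.8660; θ_2 = -150.0012° (elbow-down)
β = atan2(3.2940,-3.2942) = 135.0018°; ψ = atan2(-4.4998,1.2057) = -75.0006°
θ_1 = β − ψ = 210.0024°
θ_3 = φ − θ_1 − θ_2 = -90.0012° (wrapped to (-180°,180°])

-149.998 -150.001 -90.001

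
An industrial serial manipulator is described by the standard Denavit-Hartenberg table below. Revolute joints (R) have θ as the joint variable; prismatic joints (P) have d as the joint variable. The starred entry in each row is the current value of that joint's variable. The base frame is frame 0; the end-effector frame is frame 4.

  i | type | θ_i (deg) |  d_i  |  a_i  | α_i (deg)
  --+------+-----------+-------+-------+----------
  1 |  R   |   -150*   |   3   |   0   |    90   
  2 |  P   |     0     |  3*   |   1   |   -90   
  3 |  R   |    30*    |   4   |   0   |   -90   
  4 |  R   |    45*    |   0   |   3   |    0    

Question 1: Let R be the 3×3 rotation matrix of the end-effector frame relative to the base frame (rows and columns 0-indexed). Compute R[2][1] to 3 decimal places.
End-effector y-axis (col 1 of R) = (0.3536,0.6124,-0.7071)
R[2][1] = -0.7071

-0.707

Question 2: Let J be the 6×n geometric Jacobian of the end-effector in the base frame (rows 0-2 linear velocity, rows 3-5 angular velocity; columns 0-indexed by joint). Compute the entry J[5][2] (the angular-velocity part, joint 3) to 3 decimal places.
axis z_2 = (0.0000,0.0000,1.0000); lever o_n−o_2 = (-1.0607,-1.8371,1.8787)
cross product → J_v[:, 2] = (1.8371,-1.0607,0.0000)
J_ω[:, 2] = z_2
entry J[5][2] = 1.0000

1.000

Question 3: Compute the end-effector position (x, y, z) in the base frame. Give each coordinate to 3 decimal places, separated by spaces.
after link 1: o_1 = (0.0000, 0.0000, 3.0000)
after link 2: o_2 = (-2.3660, 2.0981, 3.0000)
after link 3: o_3 = (-2.3660, 2.0981, 7.0000)
after link 4: o_4 = (-3.4267, 0.2610, 4.8787)

-3.427 0.261 4.879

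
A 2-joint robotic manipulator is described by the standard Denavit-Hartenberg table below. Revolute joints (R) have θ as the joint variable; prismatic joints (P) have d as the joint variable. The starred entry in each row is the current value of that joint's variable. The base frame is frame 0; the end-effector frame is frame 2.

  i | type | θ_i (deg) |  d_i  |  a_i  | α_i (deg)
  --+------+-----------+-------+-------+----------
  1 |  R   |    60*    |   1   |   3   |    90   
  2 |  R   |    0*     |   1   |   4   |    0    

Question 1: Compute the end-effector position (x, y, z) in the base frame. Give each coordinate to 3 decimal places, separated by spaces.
4.366 5.562 1.000

after link 1: o_1 = (1.5000, 2.5981, 1.0000)
after link 2: o_2 = (4.3660, 5.5622, 1.0000)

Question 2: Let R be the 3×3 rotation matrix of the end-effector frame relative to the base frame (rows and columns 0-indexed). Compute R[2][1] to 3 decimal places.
1.000

End-effector y-axis (col 1 of R) = (-0.0000,0.0000,1.0000)
R[2][1] = 1.0000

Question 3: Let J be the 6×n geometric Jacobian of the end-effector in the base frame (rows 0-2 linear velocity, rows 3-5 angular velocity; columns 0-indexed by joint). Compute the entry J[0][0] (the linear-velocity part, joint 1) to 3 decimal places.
axis z_0 = ẑ; lever o_n−o_0 = (4.3660,5.5622,1.0000)
cross product → J_v[:, 0] = (-5.5622,4.3660,0.0000)
J_ω[:, 0] = z_0
entry J[0][0] = -5.5622

-5.562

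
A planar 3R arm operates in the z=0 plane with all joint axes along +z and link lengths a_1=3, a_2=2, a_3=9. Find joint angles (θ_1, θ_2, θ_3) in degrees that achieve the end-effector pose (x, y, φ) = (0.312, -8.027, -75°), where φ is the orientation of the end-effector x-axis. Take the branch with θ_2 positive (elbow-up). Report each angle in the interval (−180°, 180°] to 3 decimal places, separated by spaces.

119.995 135.006 29.998

wrist centre = target − a_3·(cos φ, sin φ) = (-2.0174, 0.6663)
cos θ_2 = (4.5138−3²−2²)/(2·3·2) = -0.7072; θ_2 = 135.0063° (elbow-up)
β = atan2(0.6663,-2.0174) = 161.7217°; ψ = atan2(1.4141,1.5856) = 41.7264°
θ_1 = β − ψ = 119.9953°
θ_3 = φ − θ_1 − θ_2 = 29.9984° (wrapped to (-180°,180°])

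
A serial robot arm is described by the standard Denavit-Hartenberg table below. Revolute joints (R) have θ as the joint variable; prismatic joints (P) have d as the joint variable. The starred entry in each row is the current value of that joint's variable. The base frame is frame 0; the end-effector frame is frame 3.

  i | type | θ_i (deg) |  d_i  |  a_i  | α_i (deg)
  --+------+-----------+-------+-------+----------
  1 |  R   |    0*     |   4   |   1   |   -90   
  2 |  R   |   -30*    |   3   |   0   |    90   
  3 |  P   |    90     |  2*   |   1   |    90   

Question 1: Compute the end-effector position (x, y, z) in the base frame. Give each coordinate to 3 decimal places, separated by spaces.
after link 1: o_1 = (1.0000, 0.0000, 4.0000)
after link 2: o_2 = (1.0000, 3.0000, 4.0000)
after link 3: o_3 = (0.0000, 4.0000, 5.7321)

0.000 4.000 5.732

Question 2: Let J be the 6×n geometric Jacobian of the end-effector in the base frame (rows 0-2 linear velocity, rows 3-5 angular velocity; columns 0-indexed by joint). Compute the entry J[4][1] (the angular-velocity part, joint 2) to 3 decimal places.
axis z_1 = (0.0000,1.0000,0.0000); lever o_n−o_1 = (-1.0000,4.0000,1.7321)
cross product → J_v[:, 1] = (1.7321,-0.0000,1.0000)
J_ω[:, 1] = z_1
entry J[4][1] = 1.0000

1.000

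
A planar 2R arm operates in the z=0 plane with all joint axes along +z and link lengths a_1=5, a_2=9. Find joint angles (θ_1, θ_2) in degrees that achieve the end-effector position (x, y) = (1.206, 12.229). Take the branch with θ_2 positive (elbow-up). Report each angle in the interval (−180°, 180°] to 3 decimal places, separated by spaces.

cos θ_2 = (151.0029−5²−9²)/(2·5·9) = 0.5000; θ_2 = 59.9979° (elbow-up)
β = atan2(12.2290,1.2060) = 84.3678°; ψ = atan2(7.7941,9.5003) = 39.3655°
θ_1 = β − ψ = 45.0023°

45.002 59.998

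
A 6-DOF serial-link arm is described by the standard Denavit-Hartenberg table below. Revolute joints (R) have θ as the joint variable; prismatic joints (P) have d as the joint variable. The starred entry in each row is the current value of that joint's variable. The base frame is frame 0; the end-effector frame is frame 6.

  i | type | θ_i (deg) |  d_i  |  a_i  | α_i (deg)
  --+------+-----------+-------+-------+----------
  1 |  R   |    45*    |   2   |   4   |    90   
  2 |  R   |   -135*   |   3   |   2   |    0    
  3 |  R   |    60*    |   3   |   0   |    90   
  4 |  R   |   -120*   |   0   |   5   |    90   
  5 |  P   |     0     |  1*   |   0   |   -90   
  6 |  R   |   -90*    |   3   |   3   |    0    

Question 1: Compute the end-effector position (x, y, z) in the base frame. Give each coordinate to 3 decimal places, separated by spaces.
after link 1: o_1 = (2.8284, 2.8284, 2.0000)
after link 2: o_2 = (3.9497, -0.2929, 0.5858)
after link 3: o_3 = (6.0711, -2.4142, 0.5858)
after link 4: o_4 = (2.5517, 0.1901, 3.0006)
after link 5: o_5 = (2.7467, -0.3219, 3.8371)
after link 6: o_6 = (1.2829, -3.9071, 5.5702)

1.283 -3.907 5.570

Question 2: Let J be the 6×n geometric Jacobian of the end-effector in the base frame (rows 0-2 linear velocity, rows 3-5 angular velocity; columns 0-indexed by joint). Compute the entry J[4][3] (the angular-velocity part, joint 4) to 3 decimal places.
-0.683

axis z_3 = (-0.6830,-0.6830,-0.2588); lever o_n−o_3 = (-4.7882,-1.4929,4.9844)
cross product → J_v[:, 3] = (-3.7908,4.6437,-2.2507)
J_ω[:, 3] = z_3
entry J[4][3] = -0.6830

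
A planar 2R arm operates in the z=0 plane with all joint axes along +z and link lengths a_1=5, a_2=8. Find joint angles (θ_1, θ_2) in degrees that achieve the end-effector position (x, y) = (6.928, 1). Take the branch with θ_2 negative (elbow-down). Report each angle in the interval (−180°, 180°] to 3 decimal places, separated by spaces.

90.002 -120.002

cos θ_2 = (48.9972−5²−8²)/(2·5·8) = -0.5000; θ_2 = -120.0023° (elbow-down)
β = atan2(1.0000,6.9280) = 8.2134°; ψ = atan2(-6.9280,0.9997) = -81.7889°
θ_1 = β − ψ = 90.0023°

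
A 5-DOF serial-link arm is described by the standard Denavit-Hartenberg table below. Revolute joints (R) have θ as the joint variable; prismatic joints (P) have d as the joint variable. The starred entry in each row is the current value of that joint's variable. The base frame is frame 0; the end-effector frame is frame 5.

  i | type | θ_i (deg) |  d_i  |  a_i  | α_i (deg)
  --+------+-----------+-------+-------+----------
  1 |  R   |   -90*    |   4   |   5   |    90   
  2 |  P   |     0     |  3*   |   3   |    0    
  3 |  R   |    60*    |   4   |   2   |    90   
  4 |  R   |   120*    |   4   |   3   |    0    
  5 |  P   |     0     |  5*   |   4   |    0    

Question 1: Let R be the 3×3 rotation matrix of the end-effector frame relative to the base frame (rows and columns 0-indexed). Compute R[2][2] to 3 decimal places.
End-effector z-axis (col 2 of R) = (-0.0000,-0.8660,-0.5000)
R[2][2] = -0.5000

-0.500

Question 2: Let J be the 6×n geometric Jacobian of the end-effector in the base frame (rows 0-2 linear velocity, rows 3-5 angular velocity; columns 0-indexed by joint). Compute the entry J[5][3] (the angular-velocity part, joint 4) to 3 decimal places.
axis z_3 = (-0.0000,-0.8660,-0.5000); lever o_n−o_3 = (-6.0622,-6.0442,-7.5311)
cross product → J_v[:, 3] = (3.5000,3.0311,-5.2500)
J_ω[:, 3] = z_3
entry J[5][3] = -0.5000

-0.500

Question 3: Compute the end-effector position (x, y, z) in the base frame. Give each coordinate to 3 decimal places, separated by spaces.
-13.062 -15.044 -1.799

after link 1: o_1 = (0.0000, -5.0000, 4.0000)
after link 2: o_2 = (-3.0000, -8.0000, 4.0000)
after link 3: o_3 = (-7.0000, -9.0000, 5.7321)
after link 4: o_4 = (-9.5981, -11.7141, 2.4330)
after link 5: o_5 = (-13.0622, -15.0442, -1.7990)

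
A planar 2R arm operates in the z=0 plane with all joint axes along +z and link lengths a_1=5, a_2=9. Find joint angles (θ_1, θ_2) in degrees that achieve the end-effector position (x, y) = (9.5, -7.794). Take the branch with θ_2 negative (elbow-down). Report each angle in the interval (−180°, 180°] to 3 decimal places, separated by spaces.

cos θ_2 = (150.9964−5²−9²)/(2·5·9) = 0.5000; θ_2 = -60.0026° (elbow-down)
β = atan2(-7.7940,9.5000) = -39.3662°; ψ = atan2(-7.7944,9.4996) = -39.3688°
θ_1 = β − ψ = 0.0026°

0.003 -60.003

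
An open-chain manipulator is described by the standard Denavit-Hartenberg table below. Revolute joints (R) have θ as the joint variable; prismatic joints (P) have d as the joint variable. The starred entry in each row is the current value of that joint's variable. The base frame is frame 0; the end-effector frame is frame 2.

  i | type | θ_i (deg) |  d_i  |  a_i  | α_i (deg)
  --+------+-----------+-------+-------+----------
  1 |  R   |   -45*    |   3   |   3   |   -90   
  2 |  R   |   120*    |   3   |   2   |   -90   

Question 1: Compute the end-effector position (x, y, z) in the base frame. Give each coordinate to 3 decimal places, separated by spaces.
3.536 0.707 1.268

after link 1: o_1 = (2.1213, -2.1213, 3.0000)
after link 2: o_2 = (3.5355, 0.7071, 1.2679)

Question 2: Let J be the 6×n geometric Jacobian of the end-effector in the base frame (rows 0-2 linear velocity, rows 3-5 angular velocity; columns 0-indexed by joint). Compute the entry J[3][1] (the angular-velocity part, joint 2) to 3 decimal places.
axis z_1 = (0.7071,0.7071,0.0000); lever o_n−o_1 = (1.4142,2.8284,-1.7321)
cross product → J_v[:, 1] = (-1.2247,1.2247,1.0000)
J_ω[:, 1] = z_1
entry J[3][1] = 0.7071

0.707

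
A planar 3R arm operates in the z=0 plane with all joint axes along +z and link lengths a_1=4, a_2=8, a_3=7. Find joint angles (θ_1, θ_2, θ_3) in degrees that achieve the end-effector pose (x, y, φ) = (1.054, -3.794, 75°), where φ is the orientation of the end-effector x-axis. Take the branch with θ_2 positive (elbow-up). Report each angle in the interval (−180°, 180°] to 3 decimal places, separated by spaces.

wrist centre = target − a_3·(cos φ, sin φ) = (-0.7577, -10.5555)
cos θ_2 = (111.9923−4²−8²)/(2·4·8) = 0.4999; θ_2 = 60.0079° (elbow-up)
β = atan2(-10.5555,-0.7577) = -94.1060°; ψ = atan2(6.9288,7.9990) = 40.8991°
θ_1 = β − ψ = -135.0050°
θ_3 = φ − θ_1 − θ_2 = 149.9971° (wrapped to (-180°,180°])

-135.005 60.008 149.997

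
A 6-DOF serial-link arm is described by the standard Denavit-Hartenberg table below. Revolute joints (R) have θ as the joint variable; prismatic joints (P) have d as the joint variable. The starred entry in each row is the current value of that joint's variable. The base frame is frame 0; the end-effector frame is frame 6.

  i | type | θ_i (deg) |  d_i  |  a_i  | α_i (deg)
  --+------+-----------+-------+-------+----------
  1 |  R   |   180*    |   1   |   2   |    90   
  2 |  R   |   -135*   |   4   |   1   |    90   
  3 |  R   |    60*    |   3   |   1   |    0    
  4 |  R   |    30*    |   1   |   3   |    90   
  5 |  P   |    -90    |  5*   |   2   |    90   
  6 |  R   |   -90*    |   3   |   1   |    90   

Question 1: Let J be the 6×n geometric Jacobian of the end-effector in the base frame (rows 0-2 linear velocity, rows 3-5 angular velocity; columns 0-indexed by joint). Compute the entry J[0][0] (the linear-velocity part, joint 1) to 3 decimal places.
axis z_0 = ẑ; lever o_n−o_0 = (3.3033,4.8660,-1.4749)
cross product → J_v[:, 0] = (-4.8660,3.3033,0.0000)
J_ω[:, 0] = z_0
entry J[0][0] = -4.8660

-4.866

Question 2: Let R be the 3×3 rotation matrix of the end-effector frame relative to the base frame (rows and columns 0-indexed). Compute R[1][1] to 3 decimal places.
End-effector y-axis (col 1 of R) = (-0.0000,-1.0000,-0.0000)
R[1][1] = -1.0000

-1.000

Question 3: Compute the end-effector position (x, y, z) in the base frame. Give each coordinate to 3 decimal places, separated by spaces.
3.303 4.866 -1.475

after link 1: o_1 = (-2.0000, 0.0000, 1.0000)
after link 2: o_2 = (-1.2929, 4.0000, 0.2929)
after link 3: o_3 = (1.1820, 4.8660, 2.0607)
after link 4: o_4 = (1.8891, 7.8660, 2.7678)
after link 5: o_5 = (4.0104, 7.8660, -2.1820)
after link 6: o_6 = (3.3033, 4.8660, -1.4749)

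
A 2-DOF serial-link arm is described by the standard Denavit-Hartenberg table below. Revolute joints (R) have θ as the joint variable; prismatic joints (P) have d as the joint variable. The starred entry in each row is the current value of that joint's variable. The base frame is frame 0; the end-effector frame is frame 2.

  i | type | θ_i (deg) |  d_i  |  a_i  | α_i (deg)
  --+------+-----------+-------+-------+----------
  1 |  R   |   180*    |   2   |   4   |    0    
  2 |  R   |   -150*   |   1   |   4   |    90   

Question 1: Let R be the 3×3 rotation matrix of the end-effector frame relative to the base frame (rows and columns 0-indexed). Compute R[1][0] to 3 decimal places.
0.500

End-effector x-axis (col 0 of R) = (0.8660,0.5000,0.0000)
R[1][0] = 0.5000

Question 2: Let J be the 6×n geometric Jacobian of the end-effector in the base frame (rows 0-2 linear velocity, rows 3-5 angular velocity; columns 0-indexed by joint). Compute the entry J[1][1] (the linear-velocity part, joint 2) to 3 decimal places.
3.464

axis z_1 = (0.0000,0.0000,1.0000); lever o_n−o_1 = (3.4641,2.0000,1.0000)
cross product → J_v[:, 1] = (-2.0000,3.4641,0.0000)
J_ω[:, 1] = z_1
entry J[1][1] = 3.4641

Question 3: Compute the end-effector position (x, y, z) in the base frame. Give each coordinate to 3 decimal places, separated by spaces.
-0.536 2.000 3.000

after link 1: o_1 = (-4.0000, 0.0000, 2.0000)
after link 2: o_2 = (-0.5359, 2.0000, 3.0000)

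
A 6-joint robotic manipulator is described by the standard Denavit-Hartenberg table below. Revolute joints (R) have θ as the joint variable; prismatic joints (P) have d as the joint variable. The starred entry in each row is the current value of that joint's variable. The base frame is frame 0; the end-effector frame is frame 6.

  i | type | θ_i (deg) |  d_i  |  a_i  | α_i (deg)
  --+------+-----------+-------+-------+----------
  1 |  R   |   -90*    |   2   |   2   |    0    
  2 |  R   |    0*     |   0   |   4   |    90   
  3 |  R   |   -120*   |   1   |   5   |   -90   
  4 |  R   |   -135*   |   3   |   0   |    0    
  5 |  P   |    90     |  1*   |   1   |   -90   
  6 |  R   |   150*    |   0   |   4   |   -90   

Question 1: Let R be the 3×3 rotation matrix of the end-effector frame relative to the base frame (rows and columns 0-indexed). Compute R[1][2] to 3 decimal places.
-0.927

End-effector z-axis (col 2 of R) = (0.3536,-0.9268,-0.1268)
R[1][2] = -0.9268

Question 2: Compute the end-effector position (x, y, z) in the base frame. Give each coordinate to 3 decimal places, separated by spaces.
after link 1: o_1 = (0.0000, -2.0000, 2.0000)
after link 2: o_2 = (0.0000, -6.0000, 2.0000)
after link 3: o_3 = (-1.0000, -3.5000, -2.3301)
after link 4: o_4 = (-1.0000, -6.0981, -3.8301)
after link 5: o_5 = (-1.7071, -6.6105, -4.9425)
after link 6: o_6 = (0.7424, -6.1032, -1.8212)

0.742 -6.103 -1.821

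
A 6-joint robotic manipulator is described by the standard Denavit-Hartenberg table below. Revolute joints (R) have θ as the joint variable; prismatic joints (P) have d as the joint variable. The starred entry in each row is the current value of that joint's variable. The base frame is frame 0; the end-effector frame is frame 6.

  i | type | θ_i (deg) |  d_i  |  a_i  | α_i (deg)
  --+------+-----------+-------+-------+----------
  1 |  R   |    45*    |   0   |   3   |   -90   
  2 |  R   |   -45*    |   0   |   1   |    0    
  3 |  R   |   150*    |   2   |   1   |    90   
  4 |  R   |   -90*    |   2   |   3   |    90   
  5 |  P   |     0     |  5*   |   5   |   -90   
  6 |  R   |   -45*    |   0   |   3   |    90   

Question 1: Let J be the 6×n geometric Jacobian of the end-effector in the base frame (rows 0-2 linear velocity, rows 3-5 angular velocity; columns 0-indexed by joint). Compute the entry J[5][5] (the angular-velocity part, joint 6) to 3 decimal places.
-0.259

axis z_5 = (0.6830,0.6830,-0.2588); lever o_n−o_5 = (1.8882,-1.1118,2.0490)
cross product → J_v[:, 5] = (1.1118,-1.8882,-2.0490)
J_ω[:, 5] = z_5
entry J[5][5] = -0.2588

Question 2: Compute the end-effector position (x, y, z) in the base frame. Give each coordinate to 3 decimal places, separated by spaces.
10.850 -0.635 6.102

after link 1: o_1 = (2.1213, 2.1213, 0.0000)
after link 2: o_2 = (2.6213, 2.6213, 0.7071)
after link 3: o_3 = (1.0241, 3.8525, -0.2588)
after link 4: o_4 = (4.5114, 3.0972, -0.7765)
after link 5: o_5 = (8.9620, 0.4768, 4.0532)
after link 6: o_6 = (10.8503, -0.6350, 6.1022)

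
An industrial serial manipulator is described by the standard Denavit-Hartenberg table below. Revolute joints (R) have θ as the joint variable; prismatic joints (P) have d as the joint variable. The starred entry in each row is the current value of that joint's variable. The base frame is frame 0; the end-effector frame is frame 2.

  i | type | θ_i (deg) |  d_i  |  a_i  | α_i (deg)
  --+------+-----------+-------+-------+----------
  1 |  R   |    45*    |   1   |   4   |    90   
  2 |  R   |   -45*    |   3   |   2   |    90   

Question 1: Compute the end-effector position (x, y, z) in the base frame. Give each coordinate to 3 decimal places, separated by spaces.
after link 1: o_1 = (2.8284, 2.8284, 1.0000)
after link 2: o_2 = (5.9497, 1.7071, -0.4142)

5.950 1.707 -0.414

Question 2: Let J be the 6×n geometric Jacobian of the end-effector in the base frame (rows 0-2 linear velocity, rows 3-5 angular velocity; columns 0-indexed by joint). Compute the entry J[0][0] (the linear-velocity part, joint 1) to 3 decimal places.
-1.707

axis z_0 = ẑ; lever o_n−o_0 = (5.9497,1.7071,-0.4142)
cross product → J_v[:, 0] = (-1.7071,5.9497,0.0000)
J_ω[:, 0] = z_0
entry J[0][0] = -1.7071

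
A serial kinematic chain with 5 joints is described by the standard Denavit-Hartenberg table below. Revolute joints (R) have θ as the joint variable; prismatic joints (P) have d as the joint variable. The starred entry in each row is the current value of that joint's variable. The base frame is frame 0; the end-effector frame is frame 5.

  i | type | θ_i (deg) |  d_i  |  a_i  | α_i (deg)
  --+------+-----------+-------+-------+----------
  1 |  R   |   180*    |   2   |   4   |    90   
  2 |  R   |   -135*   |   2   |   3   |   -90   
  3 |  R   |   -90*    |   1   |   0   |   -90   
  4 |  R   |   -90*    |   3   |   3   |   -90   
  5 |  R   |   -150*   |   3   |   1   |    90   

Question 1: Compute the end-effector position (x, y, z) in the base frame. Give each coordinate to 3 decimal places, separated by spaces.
after link 1: o_1 = (-4.0000, 0.0000, 2.0000)
after link 2: o_2 = (-1.8787, 2.0000, -0.1213)
after link 3: o_3 = (-2.5858, 2.0000, -0.8284)
after link 4: o_4 = (-2.5858, 2.0000, -5.0711)
after link 5: o_5 = (-1.6199, 5.0000, -4.8122)

-1.620 5.000 -4.812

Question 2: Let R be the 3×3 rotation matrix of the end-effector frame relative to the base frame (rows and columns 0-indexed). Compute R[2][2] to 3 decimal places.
End-effector z-axis (col 2 of R) = (-0.2588,0.0000,0.9659)
R[2][2] = 0.9659

0.966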